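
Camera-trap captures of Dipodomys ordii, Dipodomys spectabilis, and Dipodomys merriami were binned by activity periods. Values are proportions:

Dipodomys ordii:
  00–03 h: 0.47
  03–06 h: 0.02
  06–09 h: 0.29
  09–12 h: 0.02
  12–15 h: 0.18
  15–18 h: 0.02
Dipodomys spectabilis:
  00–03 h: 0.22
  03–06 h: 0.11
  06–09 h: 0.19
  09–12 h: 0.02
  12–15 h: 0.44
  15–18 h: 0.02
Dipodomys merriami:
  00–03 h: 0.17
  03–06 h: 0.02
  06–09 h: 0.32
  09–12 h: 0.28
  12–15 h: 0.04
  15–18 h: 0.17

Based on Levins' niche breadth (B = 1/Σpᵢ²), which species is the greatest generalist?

Dipodomys merriami

Σp_ordiᵢ² = 0.47² + 0.02² + 0.29² + 0.02² + 0.18² + 0.02² = 0.2209 + 0.0004 + 0.0841 + 0.0004 + 0.0324 + 0.0004 = 0.3386
B_ordi = 1 / 0.3386 = 2.9533
Σp_specᵢ² = 0.22² + 0.11² + 0.19² + 0.02² + 0.44² + 0.02² = 0.0484 + 0.0121 + 0.0361 + 0.0004 + 0.1936 + 0.0004 = 0.2910
B_spec = 1 / 0.2910 = 3.4364
Σp_merrᵢ² = 0.17² + 0.02² + 0.32² + 0.28² + 0.04² + 0.17² = 0.0289 + 0.0004 + 0.1024 + 0.0784 + 0.0016 + 0.0289 = 0.2406
B_merr = 1 / 0.2406 = 4.1563
Highest B → broadest niche (most generalist): Dipodomys merriami (B = 4.16).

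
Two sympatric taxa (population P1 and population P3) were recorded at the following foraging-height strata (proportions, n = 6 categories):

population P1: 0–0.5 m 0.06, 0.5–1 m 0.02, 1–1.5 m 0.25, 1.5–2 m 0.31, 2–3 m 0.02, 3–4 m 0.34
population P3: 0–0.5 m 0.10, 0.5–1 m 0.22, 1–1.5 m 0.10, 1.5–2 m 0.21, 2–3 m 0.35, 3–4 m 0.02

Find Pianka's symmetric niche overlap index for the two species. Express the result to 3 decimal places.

Σ p₁ᵢp₂ᵢ = 0.0060 + 0.0044 + 0.0250 + 0.0651 + 0.0070 + 0.0068 = 0.1143
Σp_1ᵢ² = 0.06² + 0.02² + 0.25² + 0.31² + 0.02² + 0.34² = 0.0036 + 0.0004 + 0.0625 + 0.0961 + 0.0004 + 0.1156 = 0.2786
Σp_2ᵢ² = 0.10² + 0.22² + 0.10² + 0.21² + 0.35² + 0.02² = 0.0100 + 0.0484 + 0.0100 + 0.0441 + 0.1225 + 0.0004 = 0.2354
O = 0.1143 / √(0.2786 × 0.2354) = 0.1143 / 0.256091 = 0.44633

0.446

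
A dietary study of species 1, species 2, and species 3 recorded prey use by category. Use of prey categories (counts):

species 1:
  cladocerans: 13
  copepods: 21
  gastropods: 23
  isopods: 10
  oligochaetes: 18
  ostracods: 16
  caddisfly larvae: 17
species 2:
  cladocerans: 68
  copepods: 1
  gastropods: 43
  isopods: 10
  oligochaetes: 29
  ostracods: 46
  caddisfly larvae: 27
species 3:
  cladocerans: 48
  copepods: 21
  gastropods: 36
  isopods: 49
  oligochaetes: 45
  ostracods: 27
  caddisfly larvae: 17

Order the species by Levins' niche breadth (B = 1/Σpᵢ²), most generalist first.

Proportions for species 1 (n=118): 13/118=0.1102, 21/118=0.1780, 23/118=0.1949, 10/118=0.0847, 18/118=0.1525, 16/118=0.1356, 17/118=0.1441
Proportions for species 2 (n=224): 68/224=0.3036, 1/224=0.0045, 43/224=0.1920, 10/224=0.0446, 29/224=0.1295, 46/224=0.2054, 27/224=0.1205
Proportions for species 3 (n=243): 48/243=0.1975, 21/243=0.0864, 36/243=0.1481, 49/243=0.2016, 45/243=0.1852, 27/243=0.1111, 17/243=0.0700
Σp_1ᵢ² = 0.1102² + 0.1780² + 0.1949² + 0.0847² + 0.1525² + 0.1356² + 0.1441² = 0.012144 + 0.031684 + 0.037986 + 0.007174 + 0.023256 + 0.018387 + 0.020765 = 0.151396
B_1 = 1 / 0.151396 = 6.6052
Σp_2ᵢ² = 0.3036² + 0.0045² + 0.1920² + 0.0446² + 0.1295² + 0.2054² + 0.1205² = 0.092173 + 0.000020 + 0.036864 + 0.001989 + 0.016770 + 0.042189 + 0.014520 = 0.204525
B_2 = 1 / 0.204525 = 4.8894
Σp_3ᵢ² = 0.1975² + 0.0864² + 0.1481² + 0.2016² + 0.1852² + 0.1111² + 0.0700² = 0.039006 + 0.007465 + 0.021934 + 0.040643 + 0.034299 + 0.012343 + 0.004900 = 0.160590
B_3 = 1 / 0.160590 = 6.2270
Ranking by B (broadest → narrowest): species 1 (6.61) > species 3 (6.23) > species 2 (4.89)

species 1 > species 3 > species 2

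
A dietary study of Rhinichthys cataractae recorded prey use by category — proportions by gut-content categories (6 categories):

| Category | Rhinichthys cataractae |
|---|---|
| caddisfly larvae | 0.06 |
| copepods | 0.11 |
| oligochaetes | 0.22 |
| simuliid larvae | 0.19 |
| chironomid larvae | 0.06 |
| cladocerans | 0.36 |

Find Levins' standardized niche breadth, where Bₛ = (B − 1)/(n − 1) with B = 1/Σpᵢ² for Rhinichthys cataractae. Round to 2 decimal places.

Σpᵢ² = 0.06² + 0.11² + 0.22² + 0.19² + 0.06² + 0.36² = 0.0036 + 0.0121 + 0.0484 + 0.0361 + 0.0036 + 0.1296 = 0.2334
B = 1 / 0.2334 = 4.2845
Bₛ = (B − 1)/(n − 1) = (4.2845 − 1)/(6 − 1) = 3.2845/5 = 0.6569

0.66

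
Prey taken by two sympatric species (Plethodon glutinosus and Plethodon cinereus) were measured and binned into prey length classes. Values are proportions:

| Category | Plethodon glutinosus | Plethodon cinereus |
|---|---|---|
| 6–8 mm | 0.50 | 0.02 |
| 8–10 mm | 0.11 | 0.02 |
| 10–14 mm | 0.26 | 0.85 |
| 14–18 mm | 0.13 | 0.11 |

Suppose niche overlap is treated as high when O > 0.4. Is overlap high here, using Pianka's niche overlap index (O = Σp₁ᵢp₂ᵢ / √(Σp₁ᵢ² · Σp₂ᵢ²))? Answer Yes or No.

Yes

Σ p₁ᵢp₂ᵢ = 0.0100 + 0.0022 + 0.2210 + 0.0143 = 0.2475
Σp_1ᵢ² = 0.50² + 0.11² + 0.26² + 0.13² = 0.2500 + 0.0121 + 0.0676 + 0.0169 = 0.3466
Σp_2ᵢ² = 0.02² + 0.02² + 0.85² + 0.11² = 0.0004 + 0.0004 + 0.7225 + 0.0121 = 0.7354
O = 0.2475 / √(0.3466 × 0.7354) = 0.2475 / 0.50487 = 0.4902
O = 0.4902 > 0.4 → Yes.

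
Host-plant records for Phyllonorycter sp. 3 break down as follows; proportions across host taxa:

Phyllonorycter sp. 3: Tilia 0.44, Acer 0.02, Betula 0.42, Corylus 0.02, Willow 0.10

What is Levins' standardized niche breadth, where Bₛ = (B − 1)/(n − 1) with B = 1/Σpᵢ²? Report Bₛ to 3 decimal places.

0.407

Σpᵢ² = 0.44² + 0.02² + 0.42² + 0.02² + 0.10² = 0.1936 + 0.0004 + 0.1764 + 0.0004 + 0.0100 = 0.3808
B = 1 / 0.3808 = 2.62605
Bₛ = (B − 1)/(n − 1) = (2.62605 − 1)/(5 − 1) = 1.62605/4 = 0.40651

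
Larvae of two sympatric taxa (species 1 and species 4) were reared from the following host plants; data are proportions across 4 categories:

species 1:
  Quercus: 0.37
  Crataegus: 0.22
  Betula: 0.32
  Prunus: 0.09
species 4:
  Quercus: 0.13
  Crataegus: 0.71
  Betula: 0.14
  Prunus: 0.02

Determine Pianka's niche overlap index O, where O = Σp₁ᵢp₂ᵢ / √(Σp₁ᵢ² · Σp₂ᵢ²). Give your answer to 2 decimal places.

0.63

Σ p₁ᵢp₂ᵢ = 0.0481 + 0.1562 + 0.0448 + 0.0018 = 0.2509
Σp_1ᵢ² = 0.37² + 0.22² + 0.32² + 0.09² = 0.1369 + 0.0484 + 0.1024 + 0.0081 = 0.2958
Σp_2ᵢ² = 0.13² + 0.71² + 0.14² + 0.02² = 0.0169 + 0.5041 + 0.0196 + 0.0004 = 0.5410
O = 0.2509 / √(0.2958 × 0.5410) = 0.2509 / 0.40003 = 0.6272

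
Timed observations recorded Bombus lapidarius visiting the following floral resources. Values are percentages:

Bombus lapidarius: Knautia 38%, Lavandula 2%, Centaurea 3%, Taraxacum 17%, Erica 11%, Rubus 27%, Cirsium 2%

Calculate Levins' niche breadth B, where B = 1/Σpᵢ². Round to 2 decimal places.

3.85

Convert percentages to proportions (divide by 100).
Σpᵢ² = 0.38² + 0.02² + 0.03² + 0.17² + 0.11² + 0.27² + 0.02² = 0.1444 + 0.0004 + 0.0009 + 0.0289 + 0.0121 + 0.0729 + 0.0004 = 0.2600
B = 1 / 0.2600 = 3.8462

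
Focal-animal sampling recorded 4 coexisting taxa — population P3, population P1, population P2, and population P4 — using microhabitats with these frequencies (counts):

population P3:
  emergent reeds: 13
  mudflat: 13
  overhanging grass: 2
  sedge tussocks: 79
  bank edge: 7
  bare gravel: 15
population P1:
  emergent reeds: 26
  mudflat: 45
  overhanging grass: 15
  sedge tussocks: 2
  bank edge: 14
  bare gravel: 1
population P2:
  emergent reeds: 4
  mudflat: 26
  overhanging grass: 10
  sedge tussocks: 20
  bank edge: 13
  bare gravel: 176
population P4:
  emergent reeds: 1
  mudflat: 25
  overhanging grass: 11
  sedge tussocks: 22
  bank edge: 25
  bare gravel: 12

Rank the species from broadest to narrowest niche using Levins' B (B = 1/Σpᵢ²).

population P4 > population P1 > population P3 > population P2

Proportions for population P3 (n=129): 13/129=0.1008, 13/129=0.1008, 2/129=0.0155, 79/129=0.6124, 7/129=0.0543, 15/129=0.1163
Proportions for population P1 (n=103): 26/103=0.2524, 45/103=0.4369, 15/103=0.1456, 2/103=0.0194, 14/103=0.1359, 1/103=0.0097
Proportions for population P2 (n=249): 4/249=0.0161, 26/249=0.1044, 10/249=0.0402, 20/249=0.0803, 13/249=0.0522, 176/249=0.7068
Proportions for population P4 (n=96): 1/96=0.0104, 25/96=0.2604, 11/96=0.1146, 22/96=0.2292, 25/96=0.2604, 12/96=0.1250
Σp_P3ᵢ² = 0.1008² + 0.1008² + 0.0155² + 0.6124² + 0.0543² + 0.1163² = 0.010161 + 0.010161 + 0.000240 + 0.375034 + 0.002948 + 0.013526 = 0.412070
B_P3 = 1 / 0.412070 = 2.4268
Σp_P1ᵢ² = 0.2524² + 0.4369² + 0.1456² + 0.0194² + 0.1359² + 0.0097² = 0.063706 + 0.190882 + 0.021199 + 0.000376 + 0.018469 + 0.000094 = 0.294726
B_P1 = 1 / 0.294726 = 3.3930
Σp_P2ᵢ² = 0.0161² + 0.1044² + 0.0402² + 0.0803² + 0.0522² + 0.7068² = 0.000259 + 0.010899 + 0.001616 + 0.006448 + 0.002725 + 0.499566 = 0.521513
B_P2 = 1 / 0.521513 = 1.9175
Σp_P4ᵢ² = 0.0104² + 0.2604² + 0.1146² + 0.2292² + 0.2604² + 0.1250² = 0.000108 + 0.067808 + 0.013133 + 0.052533 + 0.067808 + 0.015625 = 0.217015
B_P4 = 1 / 0.217015 = 4.6080
Ranking by B (broadest → narrowest): population P4 (4.61) > population P1 (3.39) > population P3 (2.43) > population P2 (1.92)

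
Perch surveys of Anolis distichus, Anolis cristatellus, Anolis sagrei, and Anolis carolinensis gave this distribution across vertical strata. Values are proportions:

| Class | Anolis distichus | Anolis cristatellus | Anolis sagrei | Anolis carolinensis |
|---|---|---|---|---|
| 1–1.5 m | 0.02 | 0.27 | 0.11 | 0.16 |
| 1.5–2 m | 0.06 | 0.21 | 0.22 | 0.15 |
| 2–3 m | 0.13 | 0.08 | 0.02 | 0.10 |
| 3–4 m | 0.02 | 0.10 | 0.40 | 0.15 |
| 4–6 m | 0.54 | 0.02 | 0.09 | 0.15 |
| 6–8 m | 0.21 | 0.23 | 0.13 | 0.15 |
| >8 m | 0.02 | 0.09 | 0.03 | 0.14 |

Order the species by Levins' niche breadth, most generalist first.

Anolis carolinensis > Anolis cristatellus > Anolis sagrei > Anolis distichus

Σp_distᵢ² = 0.02² + 0.06² + 0.13² + 0.02² + 0.54² + 0.21² + 0.02² = 0.0004 + 0.0036 + 0.0169 + 0.0004 + 0.2916 + 0.0441 + 0.0004 = 0.3574
B_dist = 1 / 0.3574 = 2.7980
Σp_crisᵢ² = 0.27² + 0.21² + 0.08² + 0.10² + 0.02² + 0.23² + 0.09² = 0.0729 + 0.0441 + 0.0064 + 0.0100 + 0.0004 + 0.0529 + 0.0081 = 0.1948
B_cris = 1 / 0.1948 = 5.1335
Σp_sagrᵢ² = 0.11² + 0.22² + 0.02² + 0.40² + 0.09² + 0.13² + 0.03² = 0.0121 + 0.0484 + 0.0004 + 0.1600 + 0.0081 + 0.0169 + 0.0009 = 0.2468
B_sagr = 1 / 0.2468 = 4.0519
Σp_caroᵢ² = 0.16² + 0.15² + 0.10² + 0.15² + 0.15² + 0.15² + 0.14² = 0.0256 + 0.0225 + 0.0100 + 0.0225 + 0.0225 + 0.0225 + 0.0196 = 0.1452
B_caro = 1 / 0.1452 = 6.8871
Ranking by B (broadest → narrowest): Anolis carolinensis (6.89) > Anolis cristatellus (5.13) > Anolis sagrei (4.05) > Anolis distichus (2.80)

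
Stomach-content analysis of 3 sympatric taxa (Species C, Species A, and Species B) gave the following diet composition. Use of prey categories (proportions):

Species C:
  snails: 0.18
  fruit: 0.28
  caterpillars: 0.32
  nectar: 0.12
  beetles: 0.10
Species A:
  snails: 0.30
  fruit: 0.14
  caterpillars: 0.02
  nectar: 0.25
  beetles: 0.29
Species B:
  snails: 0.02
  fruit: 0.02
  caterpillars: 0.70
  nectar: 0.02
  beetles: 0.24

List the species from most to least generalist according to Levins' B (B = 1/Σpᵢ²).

Species C > Species A > Species B

Σp_Cᵢ² = 0.18² + 0.28² + 0.32² + 0.12² + 0.10² = 0.0324 + 0.0784 + 0.1024 + 0.0144 + 0.0100 = 0.2376
B_C = 1 / 0.2376 = 4.2088
Σp_Aᵢ² = 0.30² + 0.14² + 0.02² + 0.25² + 0.29² = 0.0900 + 0.0196 + 0.0004 + 0.0625 + 0.0841 = 0.2566
B_A = 1 / 0.2566 = 3.8971
Σp_Bᵢ² = 0.02² + 0.02² + 0.70² + 0.02² + 0.24² = 0.0004 + 0.0004 + 0.4900 + 0.0004 + 0.0576 = 0.5488
B_B = 1 / 0.5488 = 1.8222
Ranking by B (broadest → narrowest): Species C (4.21) > Species A (3.90) > Species B (1.82)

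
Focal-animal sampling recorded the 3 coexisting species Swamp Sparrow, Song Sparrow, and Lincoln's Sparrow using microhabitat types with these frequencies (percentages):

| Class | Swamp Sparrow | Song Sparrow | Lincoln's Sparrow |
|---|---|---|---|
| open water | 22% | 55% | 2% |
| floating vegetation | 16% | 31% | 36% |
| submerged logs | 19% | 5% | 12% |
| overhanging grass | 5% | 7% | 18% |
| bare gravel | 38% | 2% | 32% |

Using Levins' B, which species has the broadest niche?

Convert percentages to proportions (divide by 100).
Σp_Swamᵢ² = 0.22² + 0.16² + 0.19² + 0.05² + 0.38² = 0.0484 + 0.0256 + 0.0361 + 0.0025 + 0.1444 = 0.2570
B_Swam = 1 / 0.2570 = 3.8911
Σp_Songᵢ² = 0.55² + 0.31² + 0.05² + 0.07² + 0.02² = 0.3025 + 0.0961 + 0.0025 + 0.0049 + 0.0004 = 0.4064
B_Song = 1 / 0.4064 = 2.4606
Σp_Lincᵢ² = 0.02² + 0.36² + 0.12² + 0.18² + 0.32² = 0.0004 + 0.1296 + 0.0144 + 0.0324 + 0.1024 = 0.2792
B_Linc = 1 / 0.2792 = 3.5817
Highest B → broadest niche (most generalist): Swamp Sparrow (B = 3.89).

Swamp Sparrow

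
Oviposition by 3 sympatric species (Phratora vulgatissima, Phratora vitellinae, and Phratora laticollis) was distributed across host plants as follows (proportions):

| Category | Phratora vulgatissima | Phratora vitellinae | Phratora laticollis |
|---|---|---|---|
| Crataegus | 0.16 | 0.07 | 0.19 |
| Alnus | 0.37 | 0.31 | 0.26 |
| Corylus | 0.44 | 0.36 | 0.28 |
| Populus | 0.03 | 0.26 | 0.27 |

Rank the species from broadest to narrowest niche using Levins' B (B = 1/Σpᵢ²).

Σp_vulgᵢ² = 0.16² + 0.37² + 0.44² + 0.03² = 0.0256 + 0.1369 + 0.1936 + 0.0009 = 0.3570
B_vulg = 1 / 0.3570 = 2.8011
Σp_viteᵢ² = 0.07² + 0.31² + 0.36² + 0.26² = 0.0049 + 0.0961 + 0.1296 + 0.0676 = 0.2982
B_vite = 1 / 0.2982 = 3.3535
Σp_latiᵢ² = 0.19² + 0.26² + 0.28² + 0.27² = 0.0361 + 0.0676 + 0.0784 + 0.0729 = 0.2550
B_lati = 1 / 0.2550 = 3.9216
Ranking by B (broadest → narrowest): Phratora laticollis (3.92) > Phratora vitellinae (3.35) > Phratora vulgatissima (2.80)

Phratora laticollis > Phratora vitellinae > Phratora vulgatissima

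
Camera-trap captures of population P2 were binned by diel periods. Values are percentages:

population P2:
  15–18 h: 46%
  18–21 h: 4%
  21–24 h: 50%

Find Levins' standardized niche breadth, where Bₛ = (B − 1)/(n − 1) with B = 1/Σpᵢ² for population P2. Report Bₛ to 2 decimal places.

Convert percentages to proportions (divide by 100).
Σpᵢ² = 0.46² + 0.04² + 0.50² = 0.2116 + 0.0016 + 0.2500 = 0.4632
B = 1 / 0.4632 = 2.1589
Bₛ = (B − 1)/(n − 1) = (2.1589 − 1)/(3 − 1) = 1.1589/2 = 0.5795

0.58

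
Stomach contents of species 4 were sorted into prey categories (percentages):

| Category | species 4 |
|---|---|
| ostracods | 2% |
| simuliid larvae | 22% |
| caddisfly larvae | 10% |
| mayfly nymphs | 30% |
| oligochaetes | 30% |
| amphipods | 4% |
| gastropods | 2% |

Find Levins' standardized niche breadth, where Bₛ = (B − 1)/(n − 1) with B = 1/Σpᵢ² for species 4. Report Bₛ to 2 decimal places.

Convert percentages to proportions (divide by 100).
Σpᵢ² = 0.02² + 0.22² + 0.10² + 0.30² + 0.30² + 0.04² + 0.02² = 0.0004 + 0.0484 + 0.0100 + 0.0900 + 0.0900 + 0.0016 + 0.0004 = 0.2408
B = 1 / 0.2408 = 4.1528
Bₛ = (B − 1)/(n − 1) = (4.1528 − 1)/(7 − 1) = 3.1528/6 = 0.5255

0.53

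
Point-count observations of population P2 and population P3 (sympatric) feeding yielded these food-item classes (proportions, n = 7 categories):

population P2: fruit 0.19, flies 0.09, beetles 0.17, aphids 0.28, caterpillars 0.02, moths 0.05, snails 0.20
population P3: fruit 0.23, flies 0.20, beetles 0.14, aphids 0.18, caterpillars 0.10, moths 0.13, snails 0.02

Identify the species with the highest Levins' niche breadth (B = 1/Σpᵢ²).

population P3

Σp_P2ᵢ² = 0.19² + 0.09² + 0.17² + 0.28² + 0.02² + 0.05² + 0.20² = 0.0361 + 0.0081 + 0.0289 + 0.0784 + 0.0004 + 0.0025 + 0.0400 = 0.1944
B_P2 = 1 / 0.1944 = 5.1440
Σp_P3ᵢ² = 0.23² + 0.20² + 0.14² + 0.18² + 0.10² + 0.13² + 0.02² = 0.0529 + 0.0400 + 0.0196 + 0.0324 + 0.0100 + 0.0169 + 0.0004 = 0.1722
B_P3 = 1 / 0.1722 = 5.8072
Highest B → broadest niche (most generalist): population P3 (B = 5.81).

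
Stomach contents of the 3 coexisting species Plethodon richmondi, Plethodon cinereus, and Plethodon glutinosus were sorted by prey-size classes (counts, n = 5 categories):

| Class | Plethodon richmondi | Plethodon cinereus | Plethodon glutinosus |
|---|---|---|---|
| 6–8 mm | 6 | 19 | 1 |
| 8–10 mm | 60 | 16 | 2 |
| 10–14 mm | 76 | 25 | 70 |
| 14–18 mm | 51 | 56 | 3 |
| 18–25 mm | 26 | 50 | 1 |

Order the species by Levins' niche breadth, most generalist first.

Proportions for Plethodon richmondi (n=219): 6/219=0.0274, 60/219=0.2740, 76/219=0.3470, 51/219=0.2329, 26/219=0.1187
Proportions for Plethodon cinereus (n=166): 19/166=0.1145, 16/166=0.0964, 25/166=0.1506, 56/166=0.3373, 50/166=0.3012
Proportions for Plethodon glutinosus (n=77): 1/77=0.0130, 2/77=0.0260, 70/77=0.9091, 3/77=0.0390, 1/77=0.0130
Σp_richᵢ² = 0.0274² + 0.2740² + 0.3470² + 0.2329² + 0.1187² = 0.000751 + 0.075076 + 0.120409 + 0.054242 + 0.014090 = 0.264568
B_rich = 1 / 0.264568 = 3.7797
Σp_cineᵢ² = 0.1145² + 0.0964² + 0.1506² + 0.3373² + 0.3012² = 0.013110 + 0.009293 + 0.022680 + 0.113771 + 0.090721 = 0.249575
B_cine = 1 / 0.249575 = 4.0068
Σp_glutᵢ² = 0.0130² + 0.0260² + 0.9091² + 0.0390² + 0.0130² = 0.000169 + 0.000676 + 0.826463 + 0.001521 + 0.000169 = 0.828998
B_glut = 1 / 0.828998 = 1.2063
Ranking by B (broadest → narrowest): Plethodon cinereus (4.01) > Plethodon richmondi (3.78) > Plethodon glutinosus (1.21)

Plethodon cinereus > Plethodon richmondi > Plethodon glutinosus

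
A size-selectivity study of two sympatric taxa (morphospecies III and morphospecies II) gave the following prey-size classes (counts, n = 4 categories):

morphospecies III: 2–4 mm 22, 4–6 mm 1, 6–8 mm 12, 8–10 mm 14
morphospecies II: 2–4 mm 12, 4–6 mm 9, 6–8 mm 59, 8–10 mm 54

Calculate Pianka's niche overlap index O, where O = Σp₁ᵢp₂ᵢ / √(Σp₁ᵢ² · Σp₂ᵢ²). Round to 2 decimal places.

0.74

Proportions for morphospecies III (n=49): 22/49=0.4490, 1/49=0.0204, 12/49=0.2449, 14/49=0.2857
Proportions for morphospecies II (n=134): 12/134=0.0896, 9/134=0.0672, 59/134=0.4403, 54/134=0.4030
Σ p₁ᵢp₂ᵢ = 0.040230 + 0.001371 + 0.107829 + 0.115137 = 0.264567
Σp_1ᵢ² = 0.4490² + 0.0204² + 0.2449² + 0.2857² = 0.201601 + 0.000416 + 0.059976 + 0.081624 = 0.343617
Σp_2ᵢ² = 0.0896² + 0.0672² + 0.4403² + 0.4030² = 0.008028 + 0.004516 + 0.193864 + 0.162409 = 0.368817
O = 0.264567 / √(0.343617 × 0.368817) = 0.264567 / 0.3559941 = 0.7432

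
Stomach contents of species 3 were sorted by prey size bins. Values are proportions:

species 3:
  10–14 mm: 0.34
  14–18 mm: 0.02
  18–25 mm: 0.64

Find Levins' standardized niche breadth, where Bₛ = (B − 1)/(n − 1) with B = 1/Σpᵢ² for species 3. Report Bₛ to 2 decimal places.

0.45

Σpᵢ² = 0.34² + 0.02² + 0.64² = 0.1156 + 0.0004 + 0.4096 = 0.5256
B = 1 / 0.5256 = 1.9026
Bₛ = (B − 1)/(n − 1) = (1.9026 − 1)/(3 − 1) = 0.9026/2 = 0.4513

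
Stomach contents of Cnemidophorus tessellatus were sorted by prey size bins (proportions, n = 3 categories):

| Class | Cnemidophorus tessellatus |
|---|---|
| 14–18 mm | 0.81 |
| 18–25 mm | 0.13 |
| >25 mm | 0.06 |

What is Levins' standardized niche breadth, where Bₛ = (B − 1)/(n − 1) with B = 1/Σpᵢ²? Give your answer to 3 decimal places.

0.239

Σpᵢ² = 0.81² + 0.13² + 0.06² = 0.6561 + 0.0169 + 0.0036 = 0.6766
B = 1 / 0.6766 = 1.47798
Bₛ = (B − 1)/(n − 1) = (1.47798 − 1)/(3 − 1) = 0.47798/2 = 0.23899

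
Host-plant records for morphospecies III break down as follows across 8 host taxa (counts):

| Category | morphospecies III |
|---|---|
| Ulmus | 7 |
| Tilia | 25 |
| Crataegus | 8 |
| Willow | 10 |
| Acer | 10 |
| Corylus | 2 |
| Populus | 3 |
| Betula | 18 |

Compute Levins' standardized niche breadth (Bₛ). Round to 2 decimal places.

0.63

Proportions for morphospecies III (n=83): 7/83=0.0843, 25/83=0.3012, 8/83=0.0964, 10/83=0.1205, 10/83=0.1205, 2/83=0.0241, 3/83=0.0361, 18/83=0.2169
Σpᵢ² = 0.0843² + 0.3012² + 0.0964² + 0.1205² + 0.1205² + 0.0241² + 0.0361² + 0.2169² = 0.007106 + 0.090721 + 0.009293 + 0.014520 + 0.014520 + 0.000581 + 0.001303 + 0.047046 = 0.185090
B = 1 / 0.185090 = 5.4028
Bₛ = (B − 1)/(n − 1) = (5.4028 − 1)/(8 − 1) = 4.4028/7 = 0.6290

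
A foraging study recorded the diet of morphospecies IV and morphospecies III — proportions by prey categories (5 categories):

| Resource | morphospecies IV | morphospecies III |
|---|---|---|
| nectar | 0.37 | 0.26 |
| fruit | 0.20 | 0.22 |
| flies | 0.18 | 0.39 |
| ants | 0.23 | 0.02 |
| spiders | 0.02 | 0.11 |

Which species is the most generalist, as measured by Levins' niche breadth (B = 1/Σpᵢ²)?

Σp_IVᵢ² = 0.37² + 0.20² + 0.18² + 0.23² + 0.02² = 0.1369 + 0.0400 + 0.0324 + 0.0529 + 0.0004 = 0.2626
B_IV = 1 / 0.2626 = 3.8081
Σp_IIIᵢ² = 0.26² + 0.22² + 0.39² + 0.02² + 0.11² = 0.0676 + 0.0484 + 0.1521 + 0.0004 + 0.0121 = 0.2806
B_III = 1 / 0.2806 = 3.5638
Highest B → broadest niche (most generalist): morphospecies IV (B = 3.81).

morphospecies IV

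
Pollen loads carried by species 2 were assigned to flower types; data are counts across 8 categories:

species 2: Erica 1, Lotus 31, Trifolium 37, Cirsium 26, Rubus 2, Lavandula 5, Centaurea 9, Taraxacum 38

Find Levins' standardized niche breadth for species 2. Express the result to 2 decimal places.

Proportions for species 2 (n=149): 1/149=0.0067, 31/149=0.2081, 37/149=0.2483, 26/149=0.1745, 2/149=0.0134, 5/149=0.0336, 9/149=0.0604, 38/149=0.2550
Σpᵢ² = 0.0067² + 0.2081² + 0.2483² + 0.1745² + 0.0134² + 0.0336² + 0.0604² + 0.2550² = 0.000045 + 0.043306 + 0.061653 + 0.030450 + 0.000180 + 0.001129 + 0.003648 + 0.065025 = 0.205436
B = 1 / 0.205436 = 4.8677
Bₛ = (B − 1)/(n − 1) = (4.8677 − 1)/(8 − 1) = 3.8677/7 = 0.5525

0.55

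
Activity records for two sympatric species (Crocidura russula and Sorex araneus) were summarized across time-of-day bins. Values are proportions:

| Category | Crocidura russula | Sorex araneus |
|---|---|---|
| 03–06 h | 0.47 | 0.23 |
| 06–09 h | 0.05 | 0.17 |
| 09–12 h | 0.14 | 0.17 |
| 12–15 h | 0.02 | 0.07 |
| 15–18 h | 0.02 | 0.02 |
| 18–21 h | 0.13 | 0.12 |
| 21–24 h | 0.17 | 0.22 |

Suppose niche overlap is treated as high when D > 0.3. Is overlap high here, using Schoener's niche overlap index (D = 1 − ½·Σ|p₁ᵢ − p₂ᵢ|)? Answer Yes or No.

Yes

Σ|p₁ᵢ − p₂ᵢ| = 0.24 + 0.12 + 0.03 + 0.05 + 0.00 + 0.01 + 0.05 = 0.50
D = 1 − ½ × 0.50 = 1 − 0.250 = 0.7500
D = 0.7500 > 0.3 → Yes.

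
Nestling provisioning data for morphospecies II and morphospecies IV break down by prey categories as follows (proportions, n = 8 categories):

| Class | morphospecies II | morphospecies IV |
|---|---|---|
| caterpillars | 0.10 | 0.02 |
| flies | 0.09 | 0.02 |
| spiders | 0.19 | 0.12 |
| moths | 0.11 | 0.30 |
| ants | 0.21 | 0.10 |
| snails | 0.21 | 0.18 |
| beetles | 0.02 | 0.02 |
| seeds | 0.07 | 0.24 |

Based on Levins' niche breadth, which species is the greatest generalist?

Σp_IIᵢ² = 0.10² + 0.09² + 0.19² + 0.11² + 0.21² + 0.21² + 0.02² + 0.07² = 0.0100 + 0.0081 + 0.0361 + 0.0121 + 0.0441 + 0.0441 + 0.0004 + 0.0049 = 0.1598
B_II = 1 / 0.1598 = 6.2578
Σp_IVᵢ² = 0.02² + 0.02² + 0.12² + 0.30² + 0.10² + 0.18² + 0.02² + 0.24² = 0.0004 + 0.0004 + 0.0144 + 0.0900 + 0.0100 + 0.0324 + 0.0004 + 0.0576 = 0.2056
B_IV = 1 / 0.2056 = 4.8638
Highest B → broadest niche (most generalist): morphospecies II (B = 6.26).

morphospecies II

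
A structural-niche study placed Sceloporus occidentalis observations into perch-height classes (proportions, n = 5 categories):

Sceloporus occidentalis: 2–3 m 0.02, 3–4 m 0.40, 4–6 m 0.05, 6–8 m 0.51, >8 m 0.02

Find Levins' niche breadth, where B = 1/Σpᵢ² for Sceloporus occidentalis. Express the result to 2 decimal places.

2.36

Σpᵢ² = 0.02² + 0.40² + 0.05² + 0.51² + 0.02² = 0.0004 + 0.1600 + 0.0025 + 0.2601 + 0.0004 = 0.4234
B = 1 / 0.4234 = 2.3618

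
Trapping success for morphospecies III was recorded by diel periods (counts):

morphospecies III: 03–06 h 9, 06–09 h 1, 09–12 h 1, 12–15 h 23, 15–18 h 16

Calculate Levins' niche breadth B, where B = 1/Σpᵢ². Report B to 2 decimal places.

2.88

Proportions for morphospecies III (n=50): 9/50=0.1800, 1/50=0.0200, 1/50=0.0200, 23/50=0.4600, 16/50=0.3200
Σpᵢ² = 0.1800² + 0.0200² + 0.0200² + 0.4600² + 0.3200² = 0.032400 + 0.000400 + 0.000400 + 0.211600 + 0.102400 = 0.347200
B = 1 / 0.347200 = 2.8802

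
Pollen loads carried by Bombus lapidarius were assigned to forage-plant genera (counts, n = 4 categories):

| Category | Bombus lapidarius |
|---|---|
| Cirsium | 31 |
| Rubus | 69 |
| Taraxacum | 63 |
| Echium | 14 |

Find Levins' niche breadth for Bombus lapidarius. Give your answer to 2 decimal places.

Proportions for Bombus lapidarius (n=177): 31/177=0.1751, 69/177=0.3898, 63/177=0.3559, 14/177=0.0791
Σpᵢ² = 0.1751² + 0.3898² + 0.3559² + 0.0791² = 0.030660 + 0.151944 + 0.126665 + 0.006257 = 0.315526
B = 1 / 0.315526 = 3.1693

3.17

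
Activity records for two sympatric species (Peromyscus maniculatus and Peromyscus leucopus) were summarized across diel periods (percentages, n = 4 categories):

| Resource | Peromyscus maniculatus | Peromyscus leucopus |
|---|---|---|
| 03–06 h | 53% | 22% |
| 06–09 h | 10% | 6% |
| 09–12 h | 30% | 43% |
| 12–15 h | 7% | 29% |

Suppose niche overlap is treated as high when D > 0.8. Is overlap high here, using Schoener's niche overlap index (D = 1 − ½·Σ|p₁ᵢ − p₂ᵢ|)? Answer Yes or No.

No

Convert percentages to proportions (divide by 100).
Σ|p₁ᵢ − p₂ᵢ| = 0.31 + 0.04 + 0.13 + 0.22 = 0.70
D = 1 − ½ × 0.70 = 1 − 0.350 = 0.6500
D = 0.6500 < 0.8 → No.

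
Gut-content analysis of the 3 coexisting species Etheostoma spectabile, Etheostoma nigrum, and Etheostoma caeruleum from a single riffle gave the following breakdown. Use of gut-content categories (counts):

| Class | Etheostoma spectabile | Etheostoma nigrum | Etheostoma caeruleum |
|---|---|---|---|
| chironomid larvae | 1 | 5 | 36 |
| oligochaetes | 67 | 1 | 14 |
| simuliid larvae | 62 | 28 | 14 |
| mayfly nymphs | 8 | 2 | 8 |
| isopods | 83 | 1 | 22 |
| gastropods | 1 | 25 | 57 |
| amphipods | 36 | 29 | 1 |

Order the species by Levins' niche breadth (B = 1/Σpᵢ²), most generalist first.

Proportions for Etheostoma spectabile (n=258): 1/258=0.0039, 67/258=0.2597, 62/258=0.2403, 8/258=0.0310, 83/258=0.3217, 1/258=0.0039, 36/258=0.1395
Proportions for Etheostoma nigrum (n=91): 5/91=0.0549, 1/91=0.0110, 28/91=0.3077, 2/91=0.0220, 1/91=0.0110, 25/91=0.2747, 29/91=0.3187
Proportions for Etheostoma caeruleum (n=152): 36/152=0.2368, 14/152=0.0921, 14/152=0.0921, 8/152=0.0526, 22/152=0.1447, 57/152=0.3750, 1/152=0.0066
Σp_specᵢ² = 0.0039² + 0.2597² + 0.2403² + 0.0310² + 0.3217² + 0.0039² + 0.1395² = 0.000015 + 0.067444 + 0.057744 + 0.000961 + 0.103491 + 0.000015 + 0.019460 = 0.249130
B_spec = 1 / 0.249130 = 4.0140
Σp_nigrᵢ² = 0.0549² + 0.0110² + 0.3077² + 0.0220² + 0.0110² + 0.2747² + 0.3187² = 0.003014 + 0.000121 + 0.094679 + 0.000484 + 0.000121 + 0.075460 + 0.101570 = 0.275449
B_nigr = 1 / 0.275449 = 3.6304
Σp_caerᵢ² = 0.2368² + 0.0921² + 0.0921² + 0.0526² + 0.1447² + 0.3750² + 0.0066² = 0.056074 + 0.008482 + 0.008482 + 0.002767 + 0.020938 + 0.140625 + 0.000044 = 0.237412
B_caer = 1 / 0.237412 = 4.2121
Ranking by B (broadest → narrowest): Etheostoma caeruleum (4.21) > Etheostoma spectabile (4.01) > Etheostoma nigrum (3.63)

Etheostoma caeruleum > Etheostoma spectabile > Etheostoma nigrum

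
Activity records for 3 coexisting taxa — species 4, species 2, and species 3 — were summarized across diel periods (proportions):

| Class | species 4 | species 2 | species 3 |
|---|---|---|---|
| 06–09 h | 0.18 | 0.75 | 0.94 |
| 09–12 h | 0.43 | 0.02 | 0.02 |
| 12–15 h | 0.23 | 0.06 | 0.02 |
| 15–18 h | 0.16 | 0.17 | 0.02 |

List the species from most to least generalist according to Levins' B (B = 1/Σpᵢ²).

species 4 > species 2 > species 3

Σp_4ᵢ² = 0.18² + 0.43² + 0.23² + 0.16² = 0.0324 + 0.1849 + 0.0529 + 0.0256 = 0.2958
B_4 = 1 / 0.2958 = 3.3807
Σp_2ᵢ² = 0.75² + 0.02² + 0.06² + 0.17² = 0.5625 + 0.0004 + 0.0036 + 0.0289 = 0.5954
B_2 = 1 / 0.5954 = 1.6795
Σp_3ᵢ² = 0.94² + 0.02² + 0.02² + 0.02² = 0.8836 + 0.0004 + 0.0004 + 0.0004 = 0.8848
B_3 = 1 / 0.8848 = 1.1302
Ranking by B (broadest → narrowest): species 4 (3.38) > species 2 (1.68) > species 3 (1.13)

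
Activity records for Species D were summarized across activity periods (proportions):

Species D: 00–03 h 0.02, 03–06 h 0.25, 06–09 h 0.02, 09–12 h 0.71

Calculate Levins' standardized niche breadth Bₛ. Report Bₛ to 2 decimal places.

0.25

Σpᵢ² = 0.02² + 0.25² + 0.02² + 0.71² = 0.0004 + 0.0625 + 0.0004 + 0.5041 = 0.5674
B = 1 / 0.5674 = 1.7624
Bₛ = (B − 1)/(n − 1) = (1.7624 − 1)/(4 − 1) = 0.7624/3 = 0.2541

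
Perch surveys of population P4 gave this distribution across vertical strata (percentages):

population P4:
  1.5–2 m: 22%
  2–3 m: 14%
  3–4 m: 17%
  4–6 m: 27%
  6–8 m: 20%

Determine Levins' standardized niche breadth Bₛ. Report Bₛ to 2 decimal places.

0.94

Convert percentages to proportions (divide by 100).
Σpᵢ² = 0.22² + 0.14² + 0.17² + 0.27² + 0.20² = 0.0484 + 0.0196 + 0.0289 + 0.0729 + 0.0400 = 0.2098
B = 1 / 0.2098 = 4.7664
Bₛ = (B − 1)/(n − 1) = (4.7664 − 1)/(5 − 1) = 3.7664/4 = 0.9416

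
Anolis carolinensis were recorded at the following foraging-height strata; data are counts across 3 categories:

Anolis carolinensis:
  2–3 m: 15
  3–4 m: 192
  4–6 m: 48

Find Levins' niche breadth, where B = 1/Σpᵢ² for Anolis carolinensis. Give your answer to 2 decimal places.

1.65

Proportions for Anolis carolinensis (n=255): 15/255=0.0588, 192/255=0.7529, 48/255=0.1882
Σpᵢ² = 0.0588² + 0.7529² + 0.1882² = 0.003457 + 0.566858 + 0.035419 = 0.605734
B = 1 / 0.605734 = 1.6509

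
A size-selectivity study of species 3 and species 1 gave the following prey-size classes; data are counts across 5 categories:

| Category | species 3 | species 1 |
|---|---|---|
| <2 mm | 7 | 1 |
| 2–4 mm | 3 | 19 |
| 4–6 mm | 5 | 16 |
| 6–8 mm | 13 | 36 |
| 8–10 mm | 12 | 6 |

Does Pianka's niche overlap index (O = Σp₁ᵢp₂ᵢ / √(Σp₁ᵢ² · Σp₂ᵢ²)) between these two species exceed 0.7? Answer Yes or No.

Proportions for species 3 (n=40): 7/40=0.1750, 3/40=0.0750, 5/40=0.1250, 13/40=0.3250, 12/40=0.3000
Proportions for species 1 (n=78): 1/78=0.0128, 19/78=0.2436, 16/78=0.2051, 36/78=0.4615, 6/78=0.0769
Σ p₁ᵢp₂ᵢ = 0.002240 + 0.018270 + 0.025638 + 0.149988 + 0.023070 = 0.219206
Σp_1ᵢ² = 0.1750² + 0.0750² + 0.1250² + 0.3250² + 0.3000² = 0.030625 + 0.005625 + 0.015625 + 0.105625 + 0.090000 = 0.247500
Σp_2ᵢ² = 0.0128² + 0.2436² + 0.2051² + 0.4615² + 0.0769² = 0.000164 + 0.059341 + 0.042066 + 0.212982 + 0.005914 = 0.320467
O = 0.219206 / √(0.247500 × 0.320467) = 0.219206 / 0.2816302 = 0.7783
O = 0.7783 > 0.7 → Yes.

Yes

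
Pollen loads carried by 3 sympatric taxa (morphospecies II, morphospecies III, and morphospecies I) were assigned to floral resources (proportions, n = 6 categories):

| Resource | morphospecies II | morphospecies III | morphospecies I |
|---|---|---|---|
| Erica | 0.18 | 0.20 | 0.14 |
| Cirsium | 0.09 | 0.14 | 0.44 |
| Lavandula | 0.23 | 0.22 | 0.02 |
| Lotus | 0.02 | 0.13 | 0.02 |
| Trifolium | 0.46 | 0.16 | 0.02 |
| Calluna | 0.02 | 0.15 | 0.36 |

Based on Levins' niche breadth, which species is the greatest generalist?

morphospecies III

Σp_IIᵢ² = 0.18² + 0.09² + 0.23² + 0.02² + 0.46² + 0.02² = 0.0324 + 0.0081 + 0.0529 + 0.0004 + 0.2116 + 0.0004 = 0.3058
B_II = 1 / 0.3058 = 3.2701
Σp_IIIᵢ² = 0.20² + 0.14² + 0.22² + 0.13² + 0.16² + 0.15² = 0.0400 + 0.0196 + 0.0484 + 0.0169 + 0.0256 + 0.0225 = 0.1730
B_III = 1 / 0.1730 = 5.7803
Σp_Iᵢ² = 0.14² + 0.44² + 0.02² + 0.02² + 0.02² + 0.36² = 0.0196 + 0.1936 + 0.0004 + 0.0004 + 0.0004 + 0.1296 = 0.3440
B_I = 1 / 0.3440 = 2.9070
Highest B → broadest niche (most generalist): morphospecies III (B = 5.78).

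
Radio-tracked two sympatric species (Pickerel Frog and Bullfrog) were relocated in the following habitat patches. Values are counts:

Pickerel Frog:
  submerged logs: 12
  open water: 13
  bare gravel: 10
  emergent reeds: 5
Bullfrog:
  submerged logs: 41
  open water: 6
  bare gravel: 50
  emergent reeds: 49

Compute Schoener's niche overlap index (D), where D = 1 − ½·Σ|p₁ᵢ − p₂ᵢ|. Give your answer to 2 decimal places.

0.70

Proportions for Pickerel Frog (n=40): 12/40=0.3000, 13/40=0.3250, 10/40=0.2500, 5/40=0.1250
Proportions for Bullfrog (n=146): 41/146=0.2808, 6/146=0.0411, 50/146=0.3425, 49/146=0.3356
Σ|p₁ᵢ − p₂ᵢ| = 0.0192 + 0.2839 + 0.0925 + 0.2106 = 0.6062
D = 1 − ½ × 0.6062 = 1 − 0.30310 = 0.69690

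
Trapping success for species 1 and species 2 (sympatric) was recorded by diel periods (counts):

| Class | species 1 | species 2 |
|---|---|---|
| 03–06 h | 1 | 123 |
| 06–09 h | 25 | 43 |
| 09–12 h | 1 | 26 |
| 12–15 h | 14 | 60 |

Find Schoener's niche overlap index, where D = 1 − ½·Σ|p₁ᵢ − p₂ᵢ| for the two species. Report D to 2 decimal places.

Proportions for species 1 (n=41): 1/41=0.0244, 25/41=0.6098, 1/41=0.0244, 14/41=0.3415
Proportions for species 2 (n=252): 123/252=0.4881, 43/252=0.1706, 26/252=0.1032, 60/252=0.2381
Σ|p₁ᵢ − p₂ᵢ| = 0.4637 + 0.4392 + 0.0788 + 0.1034 = 1.0851
D = 1 − ½ × 1.0851 = 1 − 0.54255 = 0.45745

0.46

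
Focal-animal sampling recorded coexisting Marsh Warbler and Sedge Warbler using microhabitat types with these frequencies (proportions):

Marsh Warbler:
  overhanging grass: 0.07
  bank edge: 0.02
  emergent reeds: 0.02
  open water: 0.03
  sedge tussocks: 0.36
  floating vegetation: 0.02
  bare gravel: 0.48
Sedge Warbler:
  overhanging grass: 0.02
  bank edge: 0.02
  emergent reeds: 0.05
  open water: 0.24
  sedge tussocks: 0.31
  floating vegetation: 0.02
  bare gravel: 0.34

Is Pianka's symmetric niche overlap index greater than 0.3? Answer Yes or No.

Σ p₁ᵢp₂ᵢ = 0.0014 + 0.0004 + 0.0010 + 0.0072 + 0.1116 + 0.0004 + 0.1632 = 0.2852
Σp_1ᵢ² = 0.07² + 0.02² + 0.02² + 0.03² + 0.36² + 0.02² + 0.48² = 0.0049 + 0.0004 + 0.0004 + 0.0009 + 0.1296 + 0.0004 + 0.2304 = 0.3670
Σp_2ᵢ² = 0.02² + 0.02² + 0.05² + 0.24² + 0.31² + 0.02² + 0.34² = 0.0004 + 0.0004 + 0.0025 + 0.0576 + 0.0961 + 0.0004 + 0.1156 = 0.2730
O = 0.2852 / √(0.3670 × 0.2730) = 0.2852 / 0.31653 = 0.9010
O = 0.9010 > 0.3 → Yes.

Yes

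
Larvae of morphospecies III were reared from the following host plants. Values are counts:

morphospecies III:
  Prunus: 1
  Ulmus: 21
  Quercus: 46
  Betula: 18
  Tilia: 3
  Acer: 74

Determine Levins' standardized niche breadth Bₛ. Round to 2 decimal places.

0.44

Proportions for morphospecies III (n=163): 1/163=0.0061, 21/163=0.1288, 46/163=0.2822, 18/163=0.1104, 3/163=0.0184, 74/163=0.4540
Σpᵢ² = 0.0061² + 0.1288² + 0.2822² + 0.1104² + 0.0184² + 0.4540² = 0.000037 + 0.016589 + 0.079637 + 0.012188 + 0.000339 + 0.206116 = 0.314906
B = 1 / 0.314906 = 3.1756
Bₛ = (B − 1)/(n − 1) = (3.1756 − 1)/(6 − 1) = 2.1756/5 = 0.4351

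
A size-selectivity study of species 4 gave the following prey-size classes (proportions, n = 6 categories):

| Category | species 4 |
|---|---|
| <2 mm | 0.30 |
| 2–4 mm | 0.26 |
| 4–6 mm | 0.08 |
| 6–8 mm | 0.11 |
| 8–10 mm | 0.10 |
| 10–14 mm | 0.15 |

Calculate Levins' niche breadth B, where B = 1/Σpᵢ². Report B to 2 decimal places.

4.79

Σpᵢ² = 0.30² + 0.26² + 0.08² + 0.11² + 0.10² + 0.15² = 0.0900 + 0.0676 + 0.0064 + 0.0121 + 0.0100 + 0.0225 = 0.2086
B = 1 / 0.2086 = 4.7939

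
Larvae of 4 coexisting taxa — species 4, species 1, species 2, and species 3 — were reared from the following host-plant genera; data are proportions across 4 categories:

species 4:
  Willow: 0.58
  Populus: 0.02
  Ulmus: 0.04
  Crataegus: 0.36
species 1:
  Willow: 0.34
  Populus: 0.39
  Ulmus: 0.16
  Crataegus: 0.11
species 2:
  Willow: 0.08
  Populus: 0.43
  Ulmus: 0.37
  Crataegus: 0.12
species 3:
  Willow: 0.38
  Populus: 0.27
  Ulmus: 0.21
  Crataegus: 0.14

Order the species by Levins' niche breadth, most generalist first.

species 3 > species 1 > species 2 > species 4

Σp_4ᵢ² = 0.58² + 0.02² + 0.04² + 0.36² = 0.3364 + 0.0004 + 0.0016 + 0.1296 = 0.4680
B_4 = 1 / 0.4680 = 2.1368
Σp_1ᵢ² = 0.34² + 0.39² + 0.16² + 0.11² = 0.1156 + 0.1521 + 0.0256 + 0.0121 = 0.3054
B_1 = 1 / 0.3054 = 3.2744
Σp_2ᵢ² = 0.08² + 0.43² + 0.37² + 0.12² = 0.0064 + 0.1849 + 0.1369 + 0.0144 = 0.3426
B_2 = 1 / 0.3426 = 2.9189
Σp_3ᵢ² = 0.38² + 0.27² + 0.21² + 0.14² = 0.1444 + 0.0729 + 0.0441 + 0.0196 = 0.2810
B_3 = 1 / 0.2810 = 3.5587
Ranking by B (broadest → narrowest): species 3 (3.56) > species 1 (3.27) > species 2 (2.92) > species 4 (2.14)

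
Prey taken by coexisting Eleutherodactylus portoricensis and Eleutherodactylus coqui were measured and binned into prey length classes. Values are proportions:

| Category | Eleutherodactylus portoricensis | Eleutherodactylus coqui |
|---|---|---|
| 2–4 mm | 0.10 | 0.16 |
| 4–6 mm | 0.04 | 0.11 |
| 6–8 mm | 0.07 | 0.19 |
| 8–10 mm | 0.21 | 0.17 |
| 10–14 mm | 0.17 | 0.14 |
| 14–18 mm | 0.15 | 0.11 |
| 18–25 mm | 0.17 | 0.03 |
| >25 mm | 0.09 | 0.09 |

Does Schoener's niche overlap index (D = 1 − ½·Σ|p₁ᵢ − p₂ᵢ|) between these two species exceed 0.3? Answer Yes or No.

Σ|p₁ᵢ − p₂ᵢ| = 0.06 + 0.07 + 0.12 + 0.04 + 0.03 + 0.04 + 0.14 + 0.00 = 0.50
D = 1 − ½ × 0.50 = 1 − 0.250 = 0.7500
D = 0.7500 > 0.3 → Yes.

Yes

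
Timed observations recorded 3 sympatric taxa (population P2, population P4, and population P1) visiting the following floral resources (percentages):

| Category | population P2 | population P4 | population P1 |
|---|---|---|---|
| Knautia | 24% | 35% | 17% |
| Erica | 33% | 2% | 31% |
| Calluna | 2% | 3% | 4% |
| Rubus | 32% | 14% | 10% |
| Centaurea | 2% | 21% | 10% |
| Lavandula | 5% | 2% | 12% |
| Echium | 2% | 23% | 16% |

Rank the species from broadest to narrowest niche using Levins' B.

population P1 > population P4 > population P2

Convert percentages to proportions (divide by 100).
Σp_P2ᵢ² = 0.24² + 0.33² + 0.02² + 0.32² + 0.02² + 0.05² + 0.02² = 0.0576 + 0.1089 + 0.0004 + 0.1024 + 0.0004 + 0.0025 + 0.0004 = 0.2726
B_P2 = 1 / 0.2726 = 3.6684
Σp_P4ᵢ² = 0.35² + 0.02² + 0.03² + 0.14² + 0.21² + 0.02² + 0.23² = 0.1225 + 0.0004 + 0.0009 + 0.0196 + 0.0441 + 0.0004 + 0.0529 = 0.2408
B_P4 = 1 / 0.2408 = 4.1528
Σp_P1ᵢ² = 0.17² + 0.31² + 0.04² + 0.10² + 0.10² + 0.12² + 0.16² = 0.0289 + 0.0961 + 0.0016 + 0.0100 + 0.0100 + 0.0144 + 0.0256 = 0.1866
B_P1 = 1 / 0.1866 = 5.3591
Ranking by B (broadest → narrowest): population P1 (5.36) > population P4 (4.15) > population P2 (3.67)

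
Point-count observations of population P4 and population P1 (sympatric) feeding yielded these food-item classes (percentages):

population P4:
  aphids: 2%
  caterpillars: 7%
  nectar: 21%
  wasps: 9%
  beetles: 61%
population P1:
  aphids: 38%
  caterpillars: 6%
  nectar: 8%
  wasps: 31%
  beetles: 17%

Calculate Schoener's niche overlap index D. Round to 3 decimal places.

0.420

Convert percentages to proportions (divide by 100).
Σ|p₁ᵢ − p₂ᵢ| = 0.36 + 0.01 + 0.13 + 0.22 + 0.44 = 1.16
D = 1 − ½ × 1.16 = 1 − 0.580 = 0.42000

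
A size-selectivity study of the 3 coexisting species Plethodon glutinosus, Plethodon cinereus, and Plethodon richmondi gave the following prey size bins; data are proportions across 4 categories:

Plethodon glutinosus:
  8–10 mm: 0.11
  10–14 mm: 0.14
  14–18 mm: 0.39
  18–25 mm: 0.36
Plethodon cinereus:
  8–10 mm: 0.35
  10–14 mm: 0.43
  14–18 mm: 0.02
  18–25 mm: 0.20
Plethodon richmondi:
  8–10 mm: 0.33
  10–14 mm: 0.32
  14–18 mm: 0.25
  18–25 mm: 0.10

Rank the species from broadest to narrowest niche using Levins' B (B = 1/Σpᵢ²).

Σp_glutᵢ² = 0.11² + 0.14² + 0.39² + 0.36² = 0.0121 + 0.0196 + 0.1521 + 0.1296 = 0.3134
B_glut = 1 / 0.3134 = 3.1908
Σp_cineᵢ² = 0.35² + 0.43² + 0.02² + 0.20² = 0.1225 + 0.1849 + 0.0004 + 0.0400 = 0.3478
B_cine = 1 / 0.3478 = 2.8752
Σp_richᵢ² = 0.33² + 0.32² + 0.25² + 0.10² = 0.1089 + 0.1024 + 0.0625 + 0.0100 = 0.2838
B_rich = 1 / 0.2838 = 3.5236
Ranking by B (broadest → narrowest): Plethodon richmondi (3.52) > Plethodon glutinosus (3.19) > Plethodon cinereus (2.88)

Plethodon richmondi > Plethodon glutinosus > Plethodon cinereus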